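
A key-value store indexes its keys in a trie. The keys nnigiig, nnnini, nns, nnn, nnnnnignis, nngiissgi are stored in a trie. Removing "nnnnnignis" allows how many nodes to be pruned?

7

Walk "nnnnnignis" from the leaf back toward the root, removing each node that no remaining word uses.
The suffix "nnignis" (7 nodes) is used only by "nnnnnignis"; the node for "nnn" still has the child "i", so pruning stops there.
Nodes removed: 7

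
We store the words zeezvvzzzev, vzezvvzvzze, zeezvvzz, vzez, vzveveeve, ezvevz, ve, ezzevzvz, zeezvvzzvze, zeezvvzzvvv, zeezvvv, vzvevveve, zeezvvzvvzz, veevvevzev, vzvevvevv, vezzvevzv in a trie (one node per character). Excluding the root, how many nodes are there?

Insert word by word; a character creates a node only if that edge doesn't already exist:
  "zeezvvzzzev" → 11 new (z, e, e, z, v, v, z, z, z, e, v)
  "vzezvvzvzze" → 11 new (v, z, e, z, v, v, z, v, z, z, e)
  "zeezvvzz" → prefix "zeezvvzz" already present; 0 new (none)
  "vzez" → prefix "vzez" already present; 0 new (none)
  "vzveveeve" → prefix "vz" already present; 7 new (v, e, v, e, e, v, e)
  "ezvevz" → 6 new (e, z, v, e, v, z)
  "ve" → prefix "v" already present; 1 new (e)
  "ezzevzvz" → prefix "ez" already present; 6 new (z, e, v, z, v, z)
  "zeezvvzzvze" → prefix "zeezvvzz" already present; 3 new (v, z, e)
  "zeezvvzzvvv" → prefix "zeezvvzzv" already present; 2 new (v, v)
  "zeezvvv" → prefix "zeezvv" already present; 1 new (v)
  "vzvevveve" → prefix "vzvev" already present; 4 new (v, e, v, e)
  "zeezvvzvvzz" → prefix "zeezvvz" already present; 4 new (v, v, z, z)
  "veevvevzev" → prefix "ve" already present; 8 new (e, v, v, e, v, z, e, v)
  "vzvevvevv" → prefix "vzvevvev" already present; 1 new (v)
  "vezzvevzv" → prefix "ve" already present; 7 new (z, z, v, e, v, z, v)
Total nodes = 11 + 11 + 0 + 0 + 7 + 6 + 1 + 6 + 3 + 2 + 1 + 4 + 4 + 8 + 1 + 7 = 72

72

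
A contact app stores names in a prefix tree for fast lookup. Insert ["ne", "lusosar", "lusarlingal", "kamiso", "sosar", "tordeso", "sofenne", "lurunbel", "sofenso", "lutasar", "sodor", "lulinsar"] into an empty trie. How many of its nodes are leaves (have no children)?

12

A leaf is a node with no children — equivalently, the end of a word that is not a proper prefix of any other stored word.
Those words: "kamiso", "lulinsar", "lurunbel", "lusarlingal", "lusosar", "lutasar", "ne", "sodor", "sofenne", "sofenso", "sosar", "tordeso"
Leaf count: 12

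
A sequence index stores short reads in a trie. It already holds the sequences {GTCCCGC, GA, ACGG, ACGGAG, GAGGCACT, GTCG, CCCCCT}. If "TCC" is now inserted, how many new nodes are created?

No existing word starts with "T", so every character of "TCC" needs a new node.
3 − 0 = 3 new nodes.

3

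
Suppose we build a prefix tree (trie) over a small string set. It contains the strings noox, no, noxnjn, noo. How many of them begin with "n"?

Walk to "n"; the words in its subtree are exactly those with that prefix.
Words under "n": no, noo, noox, noxnjn
Count: 4

4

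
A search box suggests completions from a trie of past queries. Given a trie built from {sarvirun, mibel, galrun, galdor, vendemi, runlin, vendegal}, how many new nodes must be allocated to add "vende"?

0

"vende" is already a full path in the trie; only an end-marker is added.
No new nodes are needed: 0.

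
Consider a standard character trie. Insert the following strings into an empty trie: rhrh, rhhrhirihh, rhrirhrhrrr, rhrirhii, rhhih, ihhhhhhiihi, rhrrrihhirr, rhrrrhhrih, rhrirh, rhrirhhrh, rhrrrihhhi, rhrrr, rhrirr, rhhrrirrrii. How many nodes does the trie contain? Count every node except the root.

61

For each word, the new-node count is its length minus the longest prefix already in the trie:
  "rhrh" → 4 new (r, h, r, h)
  "rhhrhirihh" → prefix "rh" already present; 8 new (h, r, h, i, r, i, h, h)
  "rhrirhrhrrr" → prefix "rhr" already present; 8 new (i, r, h, r, h, r, r, r)
  "rhrirhii" → prefix "rhrirh" already present; 2 new (i, i)
  "rhhih" → prefix "rhh" already present; 2 new (i, h)
  "ihhhhhhiihi" → 11 new (i, h, h, h, h, h, h, i, i, h, i)
  "rhrrrihhirr" → prefix "rhr" already present; 8 new (r, r, i, h, h, i, r, r)
  "rhrrrhhrih" → prefix "rhrrr" already present; 5 new (h, h, r, i, h)
  "rhrirh" → prefix "rhrirh" already present; 0 new (none)
  "rhrirhhrh" → prefix "rhrirh" already present; 3 new (h, r, h)
  "rhrrrihhhi" → prefix "rhrrrihh" already present; 2 new (h, i)
  "rhrrr" → prefix "rhrrr" already present; 0 new (none)
  "rhrirr" → prefix "rhrir" already present; 1 new (r)
  "rhhrrirrrii" → prefix "rhhr" already present; 7 new (r, i, r, r, r, i, i)
Total nodes = 4 + 8 + 8 + 2 + 2 + 11 + 8 + 5 + 0 + 3 + 2 + 0 + 1 + 7 = 61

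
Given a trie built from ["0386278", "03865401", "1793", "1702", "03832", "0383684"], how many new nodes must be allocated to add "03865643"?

Walking "03865643" from the root, the first 5 characters ("03865") follow existing edges; "6" is the first miss.
So 8 − 5 = 3 new nodes.

3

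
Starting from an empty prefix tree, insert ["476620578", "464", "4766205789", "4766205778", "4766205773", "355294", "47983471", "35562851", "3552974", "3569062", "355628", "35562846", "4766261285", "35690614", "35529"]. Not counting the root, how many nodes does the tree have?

Trace insertions, counting only characters that open a new branch:
  "476620578" → 9 new (4, 7, 6, 6, 2, 0, 5, 7, 8)
  "464" → prefix "4" already present; 2 new (6, 4)
  "4766205789" → prefix "476620578" already present; 1 new (9)
  "4766205778" → prefix "47662057" already present; 2 new (7, 8)
  "4766205773" → prefix "476620577" already present; 1 new (3)
  "355294" → 6 new (3, 5, 5, 2, 9, 4)
  "47983471" → prefix "47" already present; 6 new (9, 8, 3, 4, 7, 1)
  "35562851" → prefix "355" already present; 5 new (6, 2, 8, 5, 1)
  "3552974" → prefix "35529" already present; 2 new (7, 4)
  "3569062" → prefix "35" already present; 5 new (6, 9, 0, 6, 2)
  "355628" → prefix "355628" already present; 0 new (none)
  "35562846" → prefix "355628" already present; 2 new (4, 6)
  "4766261285" → prefix "47662" already present; 5 new (6, 1, 2, 8, 5)
  "35690614" → prefix "356906" already present; 2 new (1, 4)
  "35529" → prefix "35529" already present; 0 new (none)
Total nodes = 9 + 2 + 1 + 2 + 1 + 6 + 6 + 5 + 2 + 5 + 0 + 2 + 5 + 2 + 0 = 48

48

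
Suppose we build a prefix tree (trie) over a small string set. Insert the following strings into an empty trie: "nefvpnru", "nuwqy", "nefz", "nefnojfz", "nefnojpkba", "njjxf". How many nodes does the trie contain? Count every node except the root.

Trace insertions, counting only characters that open a new branch:
  "nefvpnru" → 8 new (n, e, f, v, p, n, r, u)
  "nuwqy" → prefix "n" already present; 4 new (u, w, q, y)
  "nefz" → prefix "nef" already present; 1 new (z)
  "nefnojfz" → prefix "nef" already present; 5 new (n, o, j, f, z)
  "nefnojpkba" → prefix "nefnoj" already present; 4 new (p, k, b, a)
  "njjxf" → prefix "n" already present; 4 new (j, j, x, f)
Total nodes = 8 + 4 + 1 + 5 + 4 + 4 = 26

26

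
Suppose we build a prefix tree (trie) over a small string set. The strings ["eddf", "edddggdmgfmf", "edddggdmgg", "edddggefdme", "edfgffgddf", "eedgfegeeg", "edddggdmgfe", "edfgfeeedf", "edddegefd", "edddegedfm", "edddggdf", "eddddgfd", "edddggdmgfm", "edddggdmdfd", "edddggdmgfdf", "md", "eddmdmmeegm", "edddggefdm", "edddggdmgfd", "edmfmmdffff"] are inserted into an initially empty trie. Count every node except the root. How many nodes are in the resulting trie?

For each word, the new-node count is its length minus the longest prefix already in the trie:
  "eddf" → 4 new (e, d, d, f)
  "edddggdmgfmf" → prefix "edd" already present; 9 new (d, g, g, d, m, g, f, m, f)
  "edddggdmgg" → prefix "edddggdmg" already present; 1 new (g)
  "edddggefdme" → prefix "edddgg" already present; 5 new (e, f, d, m, e)
  "edfgffgddf" → prefix "ed" already present; 8 new (f, g, f, f, g, d, d, f)
  "eedgfegeeg" → prefix "e" already present; 9 new (e, d, g, f, e, g, e, e, g)
  "edddggdmgfe" → prefix "edddggdmgf" already present; 1 new (e)
  "edfgfeeedf" → prefix "edfgf" already present; 5 new (e, e, e, d, f)
  "edddegefd" → prefix "eddd" already present; 5 new (e, g, e, f, d)
  "edddegedfm" → prefix "edddege" already present; 3 new (d, f, m)
  "edddggdf" → prefix "edddggd" already present; 1 new (f)
  "eddddgfd" → prefix "eddd" already present; 4 new (d, g, f, d)
  "edddggdmgfm" → prefix "edddggdmgfm" already present; 0 new (none)
  "edddggdmdfd" → prefix "edddggdm" already present; 3 new (d, f, d)
  "edddggdmgfdf" → prefix "edddggdmgf" already present; 2 new (d, f)
  "md" → 2 new (m, d)
  "eddmdmmeegm" → prefix "edd" already present; 8 new (m, d, m, m, e, e, g, m)
  "edddggefdm" → prefix "edddggefdm" already present; 0 new (none)
  "edddggdmgfd" → prefix "edddggdmgfd" already present; 0 new (none)
  "edmfmmdffff" → prefix "ed" already present; 9 new (m, f, m, m, d, f, f, f, f)
Total nodes = 4 + 9 + 1 + 5 + 8 + 9 + 1 + 5 + 5 + 3 + 1 + 4 + 0 + 3 + 2 + 2 + 8 + 0 + 0 + 9 = 79

79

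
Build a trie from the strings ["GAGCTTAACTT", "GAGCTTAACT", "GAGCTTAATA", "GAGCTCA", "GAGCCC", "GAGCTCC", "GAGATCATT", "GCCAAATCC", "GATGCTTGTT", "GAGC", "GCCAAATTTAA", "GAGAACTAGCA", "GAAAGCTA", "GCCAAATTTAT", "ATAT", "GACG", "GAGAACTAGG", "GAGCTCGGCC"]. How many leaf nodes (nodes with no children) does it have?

16

Leaves are exactly the stored words that no other stored word extends.
Those words: "ATAT", "GAAAGCTA", "GACG", "GAGAACTAGCA", "GAGAACTAGG", "GAGATCATT", "GAGCCC", "GAGCTCA", "GAGCTCC", "GAGCTCGGCC", "GAGCTTAACTT", "GAGCTTAATA", "GATGCTTGTT", "GCCAAATCC", "GCCAAATTTAA", "GCCAAATTTAT"
Leaf count: 16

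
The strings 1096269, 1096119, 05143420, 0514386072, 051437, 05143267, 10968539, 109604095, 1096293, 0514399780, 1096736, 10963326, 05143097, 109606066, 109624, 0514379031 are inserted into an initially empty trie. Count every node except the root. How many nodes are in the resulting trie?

Count nodes per top-level branch (shared prefixes stored once):
  '0'-branch (05143097, 05143267, 05143420, 051437, 0514379031, 0514386072, 0514399780): 29 nodes
  '1'-branch (109604095, 109606066, 1096119, 109624, 1096269, 1096293, 10963326, 1096736, 10968539): 33 nodes
Sum: 62

62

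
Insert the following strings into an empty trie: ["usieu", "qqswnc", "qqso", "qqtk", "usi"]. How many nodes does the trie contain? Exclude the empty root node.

14

Trie structure (* marks end of a word):
(root)
├─ q
│  └─ q
│     ├─ s
│     │  ├─ o *
│     │  └─ w
│     │     └─ n
│     │        └─ c *
│     └─ t
│        └─ k *
└─ u
   └─ s
      └─ i *
         └─ e
            └─ u *
Counting every labelled node above: 14.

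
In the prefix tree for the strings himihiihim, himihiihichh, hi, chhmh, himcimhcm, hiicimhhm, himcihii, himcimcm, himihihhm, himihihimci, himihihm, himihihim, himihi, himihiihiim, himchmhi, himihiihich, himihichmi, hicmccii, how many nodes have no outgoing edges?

14

A leaf is a node with no children — equivalently, the end of a word that is not a proper prefix of any other stored word.
Those words: "chhmh", "hicmccii", "hiicimhhm", "himchmhi", "himcihii", "himcimcm", "himcimhcm", "himihichmi", "himihihhm", "himihihimci", "himihihm", "himihiihichh", "himihiihiim", "himihiihim"
Leaf count: 14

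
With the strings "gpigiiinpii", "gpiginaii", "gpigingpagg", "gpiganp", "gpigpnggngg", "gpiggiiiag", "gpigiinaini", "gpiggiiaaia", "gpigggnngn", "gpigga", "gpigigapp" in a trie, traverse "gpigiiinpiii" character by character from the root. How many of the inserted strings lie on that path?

Traverse "gpigiiinpiii" character by character; count nodes along the way that are marked as word ends.
Prefixes of the query that are stored words: "gpigiiinpii"
Count: 1

1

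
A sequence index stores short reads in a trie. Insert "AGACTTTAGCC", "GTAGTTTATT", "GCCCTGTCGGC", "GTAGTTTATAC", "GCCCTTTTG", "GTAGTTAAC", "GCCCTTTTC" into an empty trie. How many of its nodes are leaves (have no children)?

7

Leaves are exactly the stored words that no other stored word extends.
Those words: "AGACTTTAGCC", "GCCCTGTCGGC", "GCCCTTTTC", "GCCCTTTTG", "GTAGTTAAC", "GTAGTTTATAC", "GTAGTTTATT"
Leaf count: 7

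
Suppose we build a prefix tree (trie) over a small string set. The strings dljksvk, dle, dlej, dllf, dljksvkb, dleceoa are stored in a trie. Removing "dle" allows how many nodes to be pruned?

A node on "dle"'s path can go only if nothing else ends at it or branches off below it.
Every node on "dle" is still needed (e.g. by "dlej"), so nothing is freed.
Nodes removed: 0

0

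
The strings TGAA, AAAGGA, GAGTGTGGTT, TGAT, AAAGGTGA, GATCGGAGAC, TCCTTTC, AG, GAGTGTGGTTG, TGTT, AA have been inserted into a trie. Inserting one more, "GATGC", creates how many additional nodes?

2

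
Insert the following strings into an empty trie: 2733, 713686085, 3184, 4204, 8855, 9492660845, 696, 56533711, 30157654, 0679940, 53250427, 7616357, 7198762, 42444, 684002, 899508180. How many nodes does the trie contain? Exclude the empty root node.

Insert word by word; a character creates a node only if that edge doesn't already exist:
  "2733" → 4 new (2, 7, 3, 3)
  "713686085" → 9 new (7, 1, 3, 6, 8, 6, 0, 8, 5)
  "3184" → 4 new (3, 1, 8, 4)
  "4204" → 4 new (4, 2, 0, 4)
  "8855" → 4 new (8, 8, 5, 5)
  "9492660845" → 10 new (9, 4, 9, 2, 6, 6, 0, 8, 4, 5)
  "696" → 3 new (6, 9, 6)
  "56533711" → 8 new (5, 6, 5, 3, 3, 7, 1, 1)
  "30157654" → prefix "3" already present; 7 new (0, 1, 5, 7, 6, 5, 4)
  "0679940" → 7 new (0, 6, 7, 9, 9, 4, 0)
  "53250427" → prefix "5" already present; 7 new (3, 2, 5, 0, 4, 2, 7)
  "7616357" → prefix "7" already present; 6 new (6, 1, 6, 3, 5, 7)
  "7198762" → prefix "71" already present; 5 new (9, 8, 7, 6, 2)
  "42444" → prefix "42" already present; 3 new (4, 4, 4)
  "684002" → prefix "6" already present; 5 new (8, 4, 0, 0, 2)
  "899508180" → prefix "8" already present; 8 new (9, 9, 5, 0, 8, 1, 8, 0)
Total nodes = 4 + 9 + 4 + 4 + 4 + 10 + 3 + 8 + 7 + 7 + 7 + 6 + 5 + 3 + 5 + 8 = 94

94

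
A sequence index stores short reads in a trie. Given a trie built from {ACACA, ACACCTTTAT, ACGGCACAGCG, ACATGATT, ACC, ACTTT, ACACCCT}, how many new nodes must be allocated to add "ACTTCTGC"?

4

Walking "ACTTCTGC" from the root, the first 4 characters ("ACTT") follow existing edges; "C" is the first miss.
So 8 − 4 = 4 new nodes.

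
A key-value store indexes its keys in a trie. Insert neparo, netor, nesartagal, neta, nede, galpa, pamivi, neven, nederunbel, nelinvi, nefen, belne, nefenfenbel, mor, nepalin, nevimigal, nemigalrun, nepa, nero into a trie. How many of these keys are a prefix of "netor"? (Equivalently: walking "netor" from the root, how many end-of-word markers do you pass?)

Traverse "netor" character by character; count nodes along the way that are marked as word ends.
Prefixes of the query that are stored words: "netor"
Count: 1

1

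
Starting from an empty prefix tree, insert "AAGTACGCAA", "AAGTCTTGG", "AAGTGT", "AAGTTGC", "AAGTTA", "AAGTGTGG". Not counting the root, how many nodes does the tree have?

For each word, the new-node count is its length minus the longest prefix already in the trie:
  "AAGTACGCAA" → 10 new (A, A, G, T, A, C, G, C, A, A)
  "AAGTCTTGG" → prefix "AAGT" already present; 5 new (C, T, T, G, G)
  "AAGTGT" → prefix "AAGT" already present; 2 new (G, T)
  "AAGTTGC" → prefix "AAGT" already present; 3 new (T, G, C)
  "AAGTTA" → prefix "AAGTT" already present; 1 new (A)
  "AAGTGTGG" → prefix "AAGTGT" already present; 2 new (G, G)
Total nodes = 10 + 5 + 2 + 3 + 1 + 2 = 23

23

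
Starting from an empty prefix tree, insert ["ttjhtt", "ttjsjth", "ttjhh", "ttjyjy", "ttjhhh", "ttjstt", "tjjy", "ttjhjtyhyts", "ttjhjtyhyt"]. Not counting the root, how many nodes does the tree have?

27

Trace insertions, counting only characters that open a new branch:
  "ttjhtt" → 6 new (t, t, j, h, t, t)
  "ttjsjth" → prefix "ttj" already present; 4 new (s, j, t, h)
  "ttjhh" → prefix "ttjh" already present; 1 new (h)
  "ttjyjy" → prefix "ttj" already present; 3 new (y, j, y)
  "ttjhhh" → prefix "ttjhh" already present; 1 new (h)
  "ttjstt" → prefix "ttjs" already present; 2 new (t, t)
  "tjjy" → prefix "t" already present; 3 new (j, j, y)
  "ttjhjtyhyts" → prefix "ttjh" already present; 7 new (j, t, y, h, y, t, s)
  "ttjhjtyhyt" → prefix "ttjhjtyhyt" already present; 0 new (none)
Total nodes = 6 + 4 + 1 + 3 + 1 + 2 + 3 + 7 + 0 = 27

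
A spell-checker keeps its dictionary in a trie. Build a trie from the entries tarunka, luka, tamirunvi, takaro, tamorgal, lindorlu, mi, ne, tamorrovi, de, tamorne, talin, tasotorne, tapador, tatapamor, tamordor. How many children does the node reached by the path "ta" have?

7

The children of the "ta" node are the distinct next characters among strings starting with "ta".
Characters that immediately follow "ta" among the stored strings: {k, l, m, p, r, s, t}.
That node has 7 child edges.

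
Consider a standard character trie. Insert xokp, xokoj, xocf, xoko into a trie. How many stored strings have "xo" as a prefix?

4

Filter for entries beginning with "xo":
Matches: "xocf", "xoko", "xokoj", "xokp"
Count: 4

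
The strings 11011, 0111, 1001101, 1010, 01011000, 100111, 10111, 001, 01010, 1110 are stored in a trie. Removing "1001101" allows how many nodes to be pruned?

Walk "1001101" from the leaf back toward the root, removing each node that no remaining word uses.
The suffix "01" (2 nodes) is used only by "1001101"; the node for "10011" still has the child "1", so pruning stops there.
Nodes removed: 2

2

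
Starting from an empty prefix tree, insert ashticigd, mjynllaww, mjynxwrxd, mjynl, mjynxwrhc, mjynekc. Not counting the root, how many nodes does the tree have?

Count nodes per top-level branch (shared prefixes stored once):
  'a'-branch (ashticigd): 9 nodes
  'm'-branch (mjynekc, mjynl, mjynllaww, mjynxwrhc, mjynxwrxd): 19 nodes
Sum: 28

28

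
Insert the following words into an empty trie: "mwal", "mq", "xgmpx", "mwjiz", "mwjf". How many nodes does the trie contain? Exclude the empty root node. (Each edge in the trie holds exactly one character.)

14

Trie structure (* marks end of a word):
(root)
├─ m
│  ├─ q *
│  └─ w
│     ├─ a
│     │  └─ l *
│     └─ j
│        ├─ f *
│        └─ i
│           └─ z *
└─ x
   └─ g
      └─ m
         └─ p
            └─ x *
Counting every labelled node above: 14.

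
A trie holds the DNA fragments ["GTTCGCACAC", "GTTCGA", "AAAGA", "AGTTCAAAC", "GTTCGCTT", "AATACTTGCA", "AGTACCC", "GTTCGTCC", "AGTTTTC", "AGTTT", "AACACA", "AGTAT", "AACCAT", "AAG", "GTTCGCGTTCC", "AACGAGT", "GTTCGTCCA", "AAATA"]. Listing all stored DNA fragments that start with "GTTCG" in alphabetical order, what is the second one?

Filter for "GTTCG…" and sort: "GTTCGA", "GTTCGCACAC", "GTTCGCGTTCC", "GTTCGCTT", "GTTCGTCC", "GTTCGTCCA"
The 2nd is GTTCGCACAC.

GTTCGCACAC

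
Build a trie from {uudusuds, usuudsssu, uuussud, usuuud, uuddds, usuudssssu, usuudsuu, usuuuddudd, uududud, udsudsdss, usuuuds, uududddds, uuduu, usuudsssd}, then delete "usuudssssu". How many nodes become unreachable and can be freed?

A node on "usuudssssu"'s path can go only if nothing else ends at it or branches off below it.
The suffix "su" (2 nodes) is used only by "usuudssssu"; the node for "usuudsss" still has the child "u", so pruning stops there.
Nodes removed: 2

2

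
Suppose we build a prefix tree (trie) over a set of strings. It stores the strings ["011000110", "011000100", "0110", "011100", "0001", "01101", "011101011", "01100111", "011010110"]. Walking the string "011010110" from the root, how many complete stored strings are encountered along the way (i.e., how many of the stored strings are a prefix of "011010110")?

3

Check each prefix of "011010110" against the stored set — each match is an end-marker on the path.
Prefixes of the query that are stored words: "0110", "01101", "011010110"
Count: 3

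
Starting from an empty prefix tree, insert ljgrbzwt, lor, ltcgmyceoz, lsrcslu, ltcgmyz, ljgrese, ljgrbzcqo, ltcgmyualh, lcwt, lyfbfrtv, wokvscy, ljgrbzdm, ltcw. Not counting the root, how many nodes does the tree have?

Count nodes per top-level branch (shared prefixes stored once):
  'l'-branch (lcwt, ljgrbzcqo, ljgrbzdm, ljgrbzwt, ljgrese, lor, lsrcslu, ltcgmyceoz, ltcgmyualh, ltcgmyz, ltcw, lyfbfrtv): 49 nodes
  'w'-branch (wokvscy): 7 nodes
Sum: 56

56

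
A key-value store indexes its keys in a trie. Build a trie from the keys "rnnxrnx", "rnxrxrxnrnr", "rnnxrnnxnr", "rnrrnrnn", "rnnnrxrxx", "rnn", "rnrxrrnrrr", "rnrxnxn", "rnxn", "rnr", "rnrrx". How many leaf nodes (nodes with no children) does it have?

9

Leaves are exactly the stored words that no other stored word extends.
Those words: "rnnnrxrxx", "rnnxrnnxnr", "rnnxrnx", "rnrrnrnn", "rnrrx", "rnrxnxn", "rnrxrrnrrr", "rnxn", "rnxrxrxnrnr"
Leaf count: 9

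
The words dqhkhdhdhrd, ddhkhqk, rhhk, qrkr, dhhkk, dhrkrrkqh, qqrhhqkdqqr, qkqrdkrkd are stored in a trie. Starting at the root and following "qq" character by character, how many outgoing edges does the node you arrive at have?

1

Walk "qq" from the root, arriving at one node.
Characters that immediately follow "qq" among the stored strings: {r}.
That node has 1 child edge.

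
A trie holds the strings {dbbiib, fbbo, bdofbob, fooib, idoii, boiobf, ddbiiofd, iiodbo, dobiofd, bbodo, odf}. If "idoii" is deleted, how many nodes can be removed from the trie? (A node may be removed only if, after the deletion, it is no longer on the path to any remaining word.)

After clearing the end-marker at "idoii", prune upward until reaching a node still needed by another word.
The suffix "doii" (4 nodes) is used only by "idoii"; the node for "i" still has the child "i", so pruning stops there.
Nodes removed: 4

4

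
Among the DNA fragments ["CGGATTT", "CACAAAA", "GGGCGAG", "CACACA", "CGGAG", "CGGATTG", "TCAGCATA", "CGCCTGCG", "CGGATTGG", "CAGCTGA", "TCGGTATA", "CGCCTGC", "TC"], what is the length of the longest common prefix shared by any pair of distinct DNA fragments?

Look for the deepest trie node that still has at least two words in its subtree.
"CGCCTGC" and "CGCCTGCG" agree on "CGCCTGC" (7 characters) before diverging; nothing deeper is shared.
Longest shared-prefix length: 7

7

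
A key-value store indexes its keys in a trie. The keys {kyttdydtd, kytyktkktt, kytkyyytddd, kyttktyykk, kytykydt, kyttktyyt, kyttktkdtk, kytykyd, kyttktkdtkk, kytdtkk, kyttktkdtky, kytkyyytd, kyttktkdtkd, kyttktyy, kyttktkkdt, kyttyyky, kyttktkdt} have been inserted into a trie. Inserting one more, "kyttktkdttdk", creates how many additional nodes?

The longest prefix of "kyttktkdttdk" already in the trie is "kyttktkdt" (length 9).
So 12 − 9 = 3 new nodes.

3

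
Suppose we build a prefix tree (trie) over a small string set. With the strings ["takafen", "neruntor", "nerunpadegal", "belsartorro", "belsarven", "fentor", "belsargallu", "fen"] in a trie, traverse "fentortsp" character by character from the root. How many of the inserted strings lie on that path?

Traverse "fentortsp" character by character; count nodes along the way that are marked as word ends.
Prefixes of the query that are stored words: "fen", "fentor"
Count: 2

2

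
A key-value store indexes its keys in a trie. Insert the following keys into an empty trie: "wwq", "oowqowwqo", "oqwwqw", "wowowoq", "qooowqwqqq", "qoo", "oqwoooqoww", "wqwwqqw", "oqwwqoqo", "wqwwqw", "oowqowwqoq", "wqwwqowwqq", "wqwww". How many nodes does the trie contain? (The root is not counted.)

57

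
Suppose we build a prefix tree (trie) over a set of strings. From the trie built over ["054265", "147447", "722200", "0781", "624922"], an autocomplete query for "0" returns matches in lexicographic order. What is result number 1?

054265

Filter for "0…" and sort: "054265", "0781"
Position 1: 054265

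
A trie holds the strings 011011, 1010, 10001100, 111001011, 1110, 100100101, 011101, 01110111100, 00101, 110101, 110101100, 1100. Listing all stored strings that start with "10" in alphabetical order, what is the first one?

10001100

DFS of the "10" subtree visits, in order: "10001100", "100100101", "1010"
Position 1: 10001100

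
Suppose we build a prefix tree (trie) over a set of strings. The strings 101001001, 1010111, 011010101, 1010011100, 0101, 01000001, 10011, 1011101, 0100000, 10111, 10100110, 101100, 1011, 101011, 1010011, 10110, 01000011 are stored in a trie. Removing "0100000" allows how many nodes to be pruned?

0

After clearing the end-marker at "0100000", prune upward until reaching a node still needed by another word.
Every node on "0100000" is still needed (e.g. by "01000001"), so nothing is freed.
Nodes removed: 0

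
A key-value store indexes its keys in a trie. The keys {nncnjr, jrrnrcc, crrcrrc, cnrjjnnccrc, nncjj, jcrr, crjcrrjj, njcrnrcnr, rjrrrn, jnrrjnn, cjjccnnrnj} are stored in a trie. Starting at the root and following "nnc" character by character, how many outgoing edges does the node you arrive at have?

Walk "nnc" from the root, arriving at one node.
Distinct next characters after "nnc": j, n.
That node has 2 child edges.

2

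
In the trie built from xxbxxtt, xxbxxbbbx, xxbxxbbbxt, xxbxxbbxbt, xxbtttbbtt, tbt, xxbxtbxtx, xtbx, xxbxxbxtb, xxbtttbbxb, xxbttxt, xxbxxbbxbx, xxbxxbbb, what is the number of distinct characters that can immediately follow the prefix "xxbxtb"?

Follow the path "xxbxtb" to its node, then look at its outgoing edges.
Distinct next characters after "xxbxtb": x.
That node has 1 child edge.

1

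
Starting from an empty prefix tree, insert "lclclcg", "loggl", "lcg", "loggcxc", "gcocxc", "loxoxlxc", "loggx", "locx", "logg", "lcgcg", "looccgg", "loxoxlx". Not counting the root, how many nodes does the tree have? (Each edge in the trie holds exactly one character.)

37

Trie structure (* marks end of a word):
(root)
├─ g
│  └─ c
│     └─ o
│        └─ c
│           └─ x
│              └─ c *
└─ l
   ├─ c
   │  ├─ g *
   │  │  └─ c
   │  │     └─ g *
   │  └─ l
   │     └─ c
   │        └─ l
   │           └─ c
   │              └─ g *
   └─ o
      ├─ c
      │  └─ x *
      ├─ g
      │  └─ g *
      │     ├─ c
      │     │  └─ x
      │     │     └─ c *
      │     ├─ l *
      │     └─ x *
      ├─ o
      │  └─ c
      │     └─ c
      │        └─ g
      │           └─ g *
      └─ x
         └─ o
            └─ x
               └─ l
                  └─ x *
                     └─ c *
Counting every labelled node above: 37.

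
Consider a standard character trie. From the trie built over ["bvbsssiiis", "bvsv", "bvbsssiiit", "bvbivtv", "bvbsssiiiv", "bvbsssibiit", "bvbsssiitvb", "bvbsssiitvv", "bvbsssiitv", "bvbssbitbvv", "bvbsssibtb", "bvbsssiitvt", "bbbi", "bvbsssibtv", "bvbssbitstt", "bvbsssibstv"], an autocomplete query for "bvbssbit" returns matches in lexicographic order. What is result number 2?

bvbssbitstt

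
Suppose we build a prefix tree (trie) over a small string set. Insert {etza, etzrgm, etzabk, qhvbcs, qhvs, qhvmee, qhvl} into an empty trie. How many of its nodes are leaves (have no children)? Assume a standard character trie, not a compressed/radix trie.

A leaf is a node with no children — equivalently, the end of a word that is not a proper prefix of any other stored word.
Those words: "etzabk", "etzrgm", "qhvbcs", "qhvl", "qhvmee", "qhvs"
Leaf count: 6

6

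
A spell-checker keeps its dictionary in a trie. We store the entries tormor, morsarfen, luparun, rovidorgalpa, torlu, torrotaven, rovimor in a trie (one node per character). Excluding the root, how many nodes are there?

46

Trace insertions, counting only characters that open a new branch:
  "tormor" → 6 new (t, o, r, m, o, r)
  "morsarfen" → 9 new (m, o, r, s, a, r, f, e, n)
  "luparun" → 7 new (l, u, p, a, r, u, n)
  "rovidorgalpa" → 12 new (r, o, v, i, d, o, r, g, a, l, p, a)
  "torlu" → prefix "tor" already present; 2 new (l, u)
  "torrotaven" → prefix "tor" already present; 7 new (r, o, t, a, v, e, n)
  "rovimor" → prefix "rovi" already present; 3 new (m, o, r)
Total nodes = 6 + 9 + 7 + 12 + 2 + 7 + 3 = 46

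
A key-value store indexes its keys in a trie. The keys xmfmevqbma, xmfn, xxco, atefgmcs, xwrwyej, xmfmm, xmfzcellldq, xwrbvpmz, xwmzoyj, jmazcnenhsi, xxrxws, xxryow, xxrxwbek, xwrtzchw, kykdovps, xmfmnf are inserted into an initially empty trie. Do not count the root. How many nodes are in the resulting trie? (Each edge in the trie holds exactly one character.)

Insert word by word; a character creates a node only if that edge doesn't already exist:
  "xmfmevqbma" → 10 new (x, m, f, m, e, v, q, b, m, a)
  "xmfn" → prefix "xmf" already present; 1 new (n)
  "xxco" → prefix "x" already present; 3 new (x, c, o)
  "atefgmcs" → 8 new (a, t, e, f, g, m, c, s)
  "xwrwyej" → prefix "x" already present; 6 new (w, r, w, y, e, j)
  "xmfmm" → prefix "xmfm" already present; 1 new (m)
  "xmfzcellldq" → prefix "xmf" already present; 8 new (z, c, e, l, l, l, d, q)
  "xwrbvpmz" → prefix "xwr" already present; 5 new (b, v, p, m, z)
  "xwmzoyj" → prefix "xw" already present; 5 new (m, z, o, y, j)
  "jmazcnenhsi" → 11 new (j, m, a, z, c, n, e, n, h, s, i)
  "xxrxws" → prefix "xx" already present; 4 new (r, x, w, s)
  "xxryow" → prefix "xxr" already present; 3 new (y, o, w)
  "xxrxwbek" → prefix "xxrxw" already present; 3 new (b, e, k)
  "xwrtzchw" → prefix "xwr" already present; 5 new (t, z, c, h, w)
  "kykdovps" → 8 new (k, y, k, d, o, v, p, s)
  "xmfmnf" → prefix "xmfm" already present; 2 new (n, f)
Total nodes = 10 + 1 + 3 + 8 + 6 + 1 + 8 + 5 + 5 + 11 + 4 + 3 + 3 + 5 + 8 + 2 = 83

83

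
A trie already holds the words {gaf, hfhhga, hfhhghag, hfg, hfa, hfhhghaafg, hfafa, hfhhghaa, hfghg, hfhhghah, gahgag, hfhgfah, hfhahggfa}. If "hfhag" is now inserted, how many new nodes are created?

1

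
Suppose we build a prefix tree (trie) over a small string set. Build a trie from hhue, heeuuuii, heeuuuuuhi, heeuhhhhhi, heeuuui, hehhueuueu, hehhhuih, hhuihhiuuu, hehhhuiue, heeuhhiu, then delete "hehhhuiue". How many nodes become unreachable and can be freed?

2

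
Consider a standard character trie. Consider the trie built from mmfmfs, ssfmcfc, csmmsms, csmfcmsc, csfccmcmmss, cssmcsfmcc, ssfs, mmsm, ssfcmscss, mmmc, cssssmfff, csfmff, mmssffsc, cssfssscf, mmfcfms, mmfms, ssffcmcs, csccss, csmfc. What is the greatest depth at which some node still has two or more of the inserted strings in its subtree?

5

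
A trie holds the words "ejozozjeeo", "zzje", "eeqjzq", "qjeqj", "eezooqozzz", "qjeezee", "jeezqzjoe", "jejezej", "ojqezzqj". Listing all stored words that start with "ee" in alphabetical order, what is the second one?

Words with prefix "ee", in lexicographic order: "eeqjzq", "eezooqozzz"
The 2nd is eezooqozzz.

eezooqozzz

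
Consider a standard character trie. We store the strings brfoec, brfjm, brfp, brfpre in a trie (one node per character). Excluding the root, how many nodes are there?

11

For each word, the new-node count is its length minus the longest prefix already in the trie:
  "brfoec" → 6 new (b, r, f, o, e, c)
  "brfjm" → prefix "brf" already present; 2 new (j, m)
  "brfp" → prefix "brf" already present; 1 new (p)
  "brfpre" → prefix "brfp" already present; 2 new (r, e)
Total nodes = 6 + 2 + 1 + 2 = 11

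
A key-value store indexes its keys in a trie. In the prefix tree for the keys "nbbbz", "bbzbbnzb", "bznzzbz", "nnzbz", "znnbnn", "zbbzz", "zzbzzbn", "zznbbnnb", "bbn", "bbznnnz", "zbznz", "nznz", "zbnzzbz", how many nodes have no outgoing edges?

A leaf is a node with no children — equivalently, the end of a word that is not a proper prefix of any other stored word.
Those words: "bbn", "bbzbbnzb", "bbznnnz", "bznzzbz", "nbbbz", "nnzbz", "nznz", "zbbzz", "zbnzzbz", "zbznz", "znnbnn", "zzbzzbn", "zznbbnnb"
Leaf count: 13

13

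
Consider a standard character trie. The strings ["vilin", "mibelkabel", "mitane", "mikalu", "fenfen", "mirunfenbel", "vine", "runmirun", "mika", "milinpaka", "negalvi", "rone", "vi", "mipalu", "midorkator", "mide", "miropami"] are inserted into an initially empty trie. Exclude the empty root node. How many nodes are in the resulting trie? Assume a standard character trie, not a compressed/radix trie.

Insert word by word; a character creates a node only if that edge doesn't already exist:
  "vilin" → 5 new (v, i, l, i, n)
  "mibelkabel" → 10 new (m, i, b, e, l, k, a, b, e, l)
  "mitane" → prefix "mi" already present; 4 new (t, a, n, e)
  "mikalu" → prefix "mi" already present; 4 new (k, a, l, u)
  "fenfen" → 6 new (f, e, n, f, e, n)
  "mirunfenbel" → prefix "mi" already present; 9 new (r, u, n, f, e, n, b, e, l)
  "vine" → prefix "vi" already present; 2 new (n, e)
  "runmirun" → 8 new (r, u, n, m, i, r, u, n)
  "mika" → prefix "mika" already present; 0 new (none)
  "milinpaka" → prefix "mi" already present; 7 new (l, i, n, p, a, k, a)
  "negalvi" → 7 new (n, e, g, a, l, v, i)
  "rone" → prefix "r" already present; 3 new (o, n, e)
  "vi" → prefix "vi" already present; 0 new (none)
  "mipalu" → prefix "mi" already present; 4 new (p, a, l, u)
  "midorkator" → prefix "mi" already present; 8 new (d, o, r, k, a, t, o, r)
  "mide" → prefix "mid" already present; 1 new (e)
  "miropami" → prefix "mir" already present; 5 new (o, p, a, m, i)
Total nodes = 5 + 10 + 4 + 4 + 6 + 9 + 2 + 8 + 0 + 7 + 7 + 3 + 0 + 4 + 8 + 1 + 5 = 83

83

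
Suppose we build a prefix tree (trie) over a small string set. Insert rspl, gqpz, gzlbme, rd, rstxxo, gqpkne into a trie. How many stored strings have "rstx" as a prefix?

Walk to "rstx"; the words in its subtree are exactly those with that prefix.
Words under "rstx": rstxxo
Count: 1

1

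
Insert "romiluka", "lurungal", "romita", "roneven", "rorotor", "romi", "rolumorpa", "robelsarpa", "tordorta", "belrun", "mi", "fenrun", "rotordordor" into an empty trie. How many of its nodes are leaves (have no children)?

12

Leaves are exactly the stored words that no other stored word extends.
Those words: "belrun", "fenrun", "lurungal", "mi", "robelsarpa", "rolumorpa", "romiluka", "romita", "roneven", "rorotor", "rotordordor", "tordorta"
Leaf count: 12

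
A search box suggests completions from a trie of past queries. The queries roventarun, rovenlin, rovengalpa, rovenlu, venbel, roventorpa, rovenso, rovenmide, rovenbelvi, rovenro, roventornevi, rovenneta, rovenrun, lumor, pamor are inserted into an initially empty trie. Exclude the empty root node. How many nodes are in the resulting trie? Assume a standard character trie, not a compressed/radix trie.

62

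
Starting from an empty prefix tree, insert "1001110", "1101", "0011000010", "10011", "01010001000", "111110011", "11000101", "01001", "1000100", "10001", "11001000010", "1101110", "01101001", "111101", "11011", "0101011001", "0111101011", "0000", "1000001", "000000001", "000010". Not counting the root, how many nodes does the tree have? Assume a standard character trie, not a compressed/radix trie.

90

For each word, the new-node count is its length minus the longest prefix already in the trie:
  "1001110" → 7 new (1, 0, 0, 1, 1, 1, 0)
  "1101" → prefix "1" already present; 3 new (1, 0, 1)
  "0011000010" → 10 new (0, 0, 1, 1, 0, 0, 0, 0, 1, 0)
  "10011" → prefix "10011" already present; 0 new (none)
  "01010001000" → prefix "0" already present; 10 new (1, 0, 1, 0, 0, 0, 1, 0, 0, 0)
  "111110011" → prefix "11" already present; 7 new (1, 1, 1, 0, 0, 1, 1)
  "11000101" → prefix "110" already present; 5 new (0, 0, 1, 0, 1)
  "01001" → prefix "010" already present; 2 new (0, 1)
  "1000100" → prefix "100" already present; 4 new (0, 1, 0, 0)
  "10001" → prefix "10001" already present; 0 new (none)
  "11001000010" → prefix "1100" already present; 7 new (1, 0, 0, 0, 0, 1, 0)
  "1101110" → prefix "1101" already present; 3 new (1, 1, 0)
  "01101001" → prefix "01" already present; 6 new (1, 0, 1, 0, 0, 1)
  "111101" → prefix "1111" already present; 2 new (0, 1)
  "11011" → prefix "11011" already present; 0 new (none)
  "0101011001" → prefix "01010" already present; 5 new (1, 1, 0, 0, 1)
  "0111101011" → prefix "011" already present; 7 new (1, 1, 0, 1, 0, 1, 1)
  "0000" → prefix "00" already present; 2 new (0, 0)
  "1000001" → prefix "1000" already present; 3 new (0, 0, 1)
  "000000001" → prefix "0000" already present; 5 new (0, 0, 0, 0, 1)
  "000010" → prefix "0000" already present; 2 new (1, 0)
Total nodes = 7 + 3 + 10 + 0 + 10 + 7 + 5 + 2 + 4 + 0 + 7 + 3 + 6 + 2 + 0 + 5 + 7 + 2 + 3 + 5 + 2 = 90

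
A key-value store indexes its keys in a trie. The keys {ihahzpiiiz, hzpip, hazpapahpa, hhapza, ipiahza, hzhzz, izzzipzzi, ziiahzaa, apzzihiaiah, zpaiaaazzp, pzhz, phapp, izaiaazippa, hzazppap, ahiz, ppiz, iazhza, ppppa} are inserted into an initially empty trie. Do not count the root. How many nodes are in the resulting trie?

111

Trace insertions, counting only characters that open a new branch:
  "ihahzpiiiz" → 10 new (i, h, a, h, z, p, i, i, i, z)
  "hzpip" → 5 new (h, z, p, i, p)
  "hazpapahpa" → prefix "h" already present; 9 new (a, z, p, a, p, a, h, p, a)
  "hhapza" → prefix "h" already present; 5 new (h, a, p, z, a)
  "ipiahza" → prefix "i" already present; 6 new (p, i, a, h, z, a)
  "hzhzz" → prefix "hz" already present; 3 new (h, z, z)
  "izzzipzzi" → prefix "i" already present; 8 new (z, z, z, i, p, z, z, i)
  "ziiahzaa" → 8 new (z, i, i, a, h, z, a, a)
  "apzzihiaiah" → 11 new (a, p, z, z, i, h, i, a, i, a, h)
  "zpaiaaazzp" → prefix "z" already present; 9 new (p, a, i, a, a, a, z, z, p)
  "pzhz" → 4 new (p, z, h, z)
  "phapp" → prefix "p" already present; 4 new (h, a, p, p)
  "izaiaazippa" → prefix "iz" already present; 9 new (a, i, a, a, z, i, p, p, a)
  "hzazppap" → prefix "hz" already present; 6 new (a, z, p, p, a, p)
  "ahiz" → prefix "a" already present; 3 new (h, i, z)
  "ppiz" → prefix "p" already present; 3 new (p, i, z)
  "iazhza" → prefix "i" already present; 5 new (a, z, h, z, a)
  "ppppa" → prefix "pp" already present; 3 new (p, p, a)
Total nodes = 10 + 5 + 9 + 5 + 6 + 3 + 8 + 8 + 11 + 9 + 4 + 4 + 9 + 6 + 3 + 3 + 5 + 3 = 111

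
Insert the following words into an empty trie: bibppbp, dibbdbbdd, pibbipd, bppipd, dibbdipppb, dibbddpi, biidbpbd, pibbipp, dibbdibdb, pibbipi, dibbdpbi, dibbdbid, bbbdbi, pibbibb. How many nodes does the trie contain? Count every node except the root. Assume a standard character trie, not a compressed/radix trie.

For each word, the new-node count is its length minus the longest prefix already in the trie:
  "bibppbp" → 7 new (b, i, b, p, p, b, p)
  "dibbdbbdd" → 9 new (d, i, b, b, d, b, b, d, d)
  "pibbipd" → 7 new (p, i, b, b, i, p, d)
  "bppipd" → prefix "b" already present; 5 new (p, p, i, p, d)
  "dibbdipppb" → prefix "dibbd" already present; 5 new (i, p, p, p, b)
  "dibbddpi" → prefix "dibbd" already present; 3 new (d, p, i)
  "biidbpbd" → prefix "bi" already present; 6 new (i, d, b, p, b, d)
  "pibbipp" → prefix "pibbip" already present; 1 new (p)
  "dibbdibdb" → prefix "dibbdi" already present; 3 new (b, d, b)
  "pibbipi" → prefix "pibbip" already present; 1 new (i)
  "dibbdpbi" → prefix "dibbd" already present; 3 new (p, b, i)
  "dibbdbid" → prefix "dibbdb" already present; 2 new (i, d)
  "bbbdbi" → prefix "b" already present; 5 new (b, b, d, b, i)
  "pibbibb" → prefix "pibbi" already present; 2 new (b, b)
Total nodes = 7 + 9 + 7 + 5 + 5 + 3 + 6 + 1 + 3 + 1 + 3 + 2 + 5 + 2 = 59

59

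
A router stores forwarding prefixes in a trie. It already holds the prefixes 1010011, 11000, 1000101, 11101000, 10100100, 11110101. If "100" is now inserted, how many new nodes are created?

0

Every character of "100" already lies on an existing path (it is a prefix of some stored word).
No new nodes are needed: 0.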